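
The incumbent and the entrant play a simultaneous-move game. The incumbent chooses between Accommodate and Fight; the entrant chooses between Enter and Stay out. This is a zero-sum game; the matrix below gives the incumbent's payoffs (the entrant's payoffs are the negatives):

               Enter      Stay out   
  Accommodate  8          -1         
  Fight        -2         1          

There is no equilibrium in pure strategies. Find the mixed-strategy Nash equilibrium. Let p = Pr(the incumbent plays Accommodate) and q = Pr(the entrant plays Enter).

In a mixed equilibrium the entrant is indifferent between Enter and Stay out; this condition fixes p.
  the entrant's expected payoff from Enter: p·(-8) + (1−p)·2 = -10p + 2
  the entrant's expected payoff from Stay out: p·1 + (1−p)·(-1) = 2p - 1
  -10p + 2 = 2p - 1  ⇒  -12p = -3  ⇒  p = 1/4.
The incumbent's indifference between Accommodate and Fight determines the entrant's mixing probability q:
  the incumbent's payoff to Accommodate: q·8 + (1−q)·(-1) = 9q - 1
  the incumbent's payoff to Fight: q·(-2) + (1−q)·1 = -3q + 1
  9q - 1 = -3q + 1  ⇒  12q = 2  ⇒  q = 1/6.

p = 1/4, q = 1/6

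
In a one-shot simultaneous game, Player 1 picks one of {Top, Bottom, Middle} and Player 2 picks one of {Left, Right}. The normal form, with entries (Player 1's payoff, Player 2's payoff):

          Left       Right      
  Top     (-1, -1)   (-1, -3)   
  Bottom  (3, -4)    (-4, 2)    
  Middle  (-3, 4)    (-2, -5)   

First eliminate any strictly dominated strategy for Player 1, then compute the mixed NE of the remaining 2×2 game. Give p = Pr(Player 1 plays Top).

Player 1's strategy Middle is strictly dominated by Top: -1 > -3 and -1 > -2. Eliminate Middle.
Set Player 2's expected payoff from Left equal to that from Right:
  Player 2's payoff from Left: p·(-1) + (1−p)·(-4) = 3p - 4
  Player 2's payoff from Right: p·(-3) + (1−p)·2 = -5p + 2
  3p - 4 = -5p + 2  ⇒  8p = 6  ⇒  p = 3/4.

p = 3/4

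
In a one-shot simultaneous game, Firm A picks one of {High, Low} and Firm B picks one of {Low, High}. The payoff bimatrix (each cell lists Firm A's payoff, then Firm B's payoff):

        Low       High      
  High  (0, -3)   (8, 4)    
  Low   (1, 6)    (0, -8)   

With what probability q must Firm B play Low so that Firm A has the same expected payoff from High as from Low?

q = 8/9

Firm B's mix must leave Firm A indifferent between High and Low.
  Firm A's payoff to High: q·0 + (1−q)·8 = -8q + 8
  Firm A's payoff to Low: q·1 + (1−q)·0 = q
  -8q + 8 = q  ⇒  -9q = -8  ⇒  q = 8/9.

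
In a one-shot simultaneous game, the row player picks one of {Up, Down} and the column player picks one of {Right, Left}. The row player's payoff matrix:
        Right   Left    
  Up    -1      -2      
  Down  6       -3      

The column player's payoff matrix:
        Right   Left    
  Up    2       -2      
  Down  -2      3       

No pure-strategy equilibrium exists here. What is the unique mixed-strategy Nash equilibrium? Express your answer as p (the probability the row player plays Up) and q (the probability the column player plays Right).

p = 5/9, q = 1/8

In a mixed equilibrium the column player is indifferent between Right and Left; this condition fixes p.
  the column player's payoff from Right: p·2 + (1−p)·(-2) = 4p - 2
  the column player's payoff from Left: p·(-2) + (1−p)·3 = -5p + 3
  4p - 2 = -5p + 3  ⇒  9p = 5  ⇒  p = 5/9.
For the row player to be willing to mix, the row player must be indifferent between Up and Down, which pins down the column player's mix.
  the row player's payoff to Up: q·(-1) + (1−q)·(-2) = q - 2
  the row player's payoff to Down: q·6 + (1−q)·(-3) = 9q - 3
  q - 2 = 9q - 3  ⇒  -8q = -1  ⇒  q = 1/8.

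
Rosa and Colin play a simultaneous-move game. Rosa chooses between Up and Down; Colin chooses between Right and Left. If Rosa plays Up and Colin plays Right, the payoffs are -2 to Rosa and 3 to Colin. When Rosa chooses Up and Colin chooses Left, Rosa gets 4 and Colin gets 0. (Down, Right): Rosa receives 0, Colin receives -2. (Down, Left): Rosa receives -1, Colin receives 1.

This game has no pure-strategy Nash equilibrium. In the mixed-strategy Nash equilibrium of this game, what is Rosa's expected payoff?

Colin's mix must leave Rosa indifferent between Up and Down.
  Rosa's payoff to Up: q·(-2) + (1−q)·4 = -6q + 4
  Rosa's payoff to Down: q·0 + (1−q)·(-1) = q - 1
  -6q + 4 = q - 1  ⇒  -7q = -5  ⇒  q = 5/7.
At equilibrium Rosa is indifferent across rows, so Rosa's payoff equals the payoff from Up: (5/7)·(-2) + (2/7)·4 = -2/7.

-2/7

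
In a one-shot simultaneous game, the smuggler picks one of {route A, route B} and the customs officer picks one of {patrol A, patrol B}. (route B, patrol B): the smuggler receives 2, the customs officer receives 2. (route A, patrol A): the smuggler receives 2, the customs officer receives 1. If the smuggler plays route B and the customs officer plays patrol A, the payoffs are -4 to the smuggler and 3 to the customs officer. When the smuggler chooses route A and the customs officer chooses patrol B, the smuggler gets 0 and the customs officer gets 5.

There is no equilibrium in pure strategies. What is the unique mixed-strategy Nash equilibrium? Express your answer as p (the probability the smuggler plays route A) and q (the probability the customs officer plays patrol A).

In a mixed equilibrium the customs officer is indifferent between patrol A and patrol B; this condition fixes p.
  the customs officer's expected payoff from patrol A: p·1 + (1−p)·3 = -2p + 3
  the customs officer's expected payoff from patrol B: p·5 + (1−p)·2 = 3p + 2
  -2p + 3 = 3p + 2  ⇒  -5p = -1  ⇒  p = 1/5.
In a mixed equilibrium the smuggler is indifferent between route A and route B; this condition fixes q.
  the smuggler's expected payoff from route A: q·2 + (1−q)·0 = 2q
  the smuggler's expected payoff from route B: q·(-4) + (1−q)·2 = -6q + 2
  2q = -6q + 2  ⇒  8q = 2  ⇒  q = 1/4.

p = 1/5, q = 1/4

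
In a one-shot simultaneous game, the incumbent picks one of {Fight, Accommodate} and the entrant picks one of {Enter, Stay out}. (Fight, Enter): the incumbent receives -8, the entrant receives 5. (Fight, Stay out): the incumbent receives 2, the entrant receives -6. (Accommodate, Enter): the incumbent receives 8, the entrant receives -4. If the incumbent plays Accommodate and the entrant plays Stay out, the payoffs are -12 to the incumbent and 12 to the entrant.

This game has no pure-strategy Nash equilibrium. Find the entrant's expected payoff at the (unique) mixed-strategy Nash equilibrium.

4/3

Set the entrant's expected payoff from Enter equal to that from Stay out:
  the entrant's payoff to Enter: p·5 + (1−p)·(-4) = 9p - 4
  the entrant's payoff to Stay out: p·(-6) + (1−p)·12 = -18p + 12
  9p - 4 = -18p + 12  ⇒  27p = 16  ⇒  p = 16/27.
At equilibrium the entrant is indifferent across columns, so the entrant's payoff equals the payoff from Enter: (16/27)·5 + (11/27)·(-4) = 4/3.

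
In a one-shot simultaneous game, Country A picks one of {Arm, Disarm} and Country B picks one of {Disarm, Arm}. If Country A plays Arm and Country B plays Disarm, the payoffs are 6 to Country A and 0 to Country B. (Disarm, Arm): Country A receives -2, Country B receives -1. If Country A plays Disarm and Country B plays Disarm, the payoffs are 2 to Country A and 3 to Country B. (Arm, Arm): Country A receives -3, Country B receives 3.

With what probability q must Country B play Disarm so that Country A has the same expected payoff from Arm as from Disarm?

Country A's indifference between Arm and Disarm determines Country B's mixing probability q:
  Country A's payoff from Arm: q·6 + (1−q)·(-3) = 9q - 3
  Country A's payoff from Disarm: q·2 + (1−q)·(-2) = 4q - 2
  9q - 3 = 4q - 2  ⇒  5q = 1  ⇒  q = 1/5.

q = 1/5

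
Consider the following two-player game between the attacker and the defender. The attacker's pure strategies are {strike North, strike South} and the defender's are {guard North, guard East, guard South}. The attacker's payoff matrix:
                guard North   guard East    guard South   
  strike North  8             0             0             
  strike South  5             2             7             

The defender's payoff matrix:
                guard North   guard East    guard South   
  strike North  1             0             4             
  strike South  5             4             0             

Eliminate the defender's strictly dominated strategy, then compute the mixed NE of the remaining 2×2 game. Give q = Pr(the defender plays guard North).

The defender's strategy guard East is strictly dominated by guard North: 1 > 0 and 5 > 4. Eliminate guard East.
Set the attacker's expected payoff from strike North equal to that from strike South:
  the attacker's payoff from strike North: q·8 + (1−q)·0 = 8q
  the attacker's payoff from strike South: q·5 + (1−q)·7 = -2q + 7
  8q = -2q + 7  ⇒  10q = 7  ⇒  q = 7/10.

q = 7/10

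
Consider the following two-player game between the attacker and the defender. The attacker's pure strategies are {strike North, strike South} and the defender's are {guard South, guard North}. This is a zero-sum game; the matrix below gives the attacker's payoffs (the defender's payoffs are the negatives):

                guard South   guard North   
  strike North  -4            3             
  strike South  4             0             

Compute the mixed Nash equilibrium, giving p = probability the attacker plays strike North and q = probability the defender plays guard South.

In a mixed equilibrium the defender is indifferent between guard South and guard North; this condition fixes p.
  the defender's expected payoff from guard South: p·4 + (1−p)·(-4) = 8p - 4
  the defender's expected payoff from guard North: p·(-3) + (1−p)·0 = -3p
  8p - 4 = -3p  ⇒  11p = 4  ⇒  p = 4/11.
In a mixed equilibrium the attacker is indifferent between strike North and strike South; this condition fixes q.
  the attacker's expected payoff from strike North: q·(-4) + (1−q)·3 = -7q + 3
  the attacker's expected payoff from strike South: q·4 + (1−q)·0 = 4q
  -7q + 3 = 4q  ⇒  -11q = -3  ⇒  q = 3/11.

p = 4/11, q = 3/11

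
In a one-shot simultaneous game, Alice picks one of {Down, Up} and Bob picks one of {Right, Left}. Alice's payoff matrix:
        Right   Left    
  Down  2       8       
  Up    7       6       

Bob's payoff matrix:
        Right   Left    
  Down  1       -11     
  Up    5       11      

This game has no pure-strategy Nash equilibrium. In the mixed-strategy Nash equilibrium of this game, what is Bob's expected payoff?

Bob's indifference between Right and Left determines Alice's mixing probability p:
  Bob's expected payoff from Right: p·1 + (1−p)·5 = -4p + 5
  Bob's expected payoff from Left: p·(-11) + (1−p)·11 = -22p + 11
  -4p + 5 = -22p + 11  ⇒  18p = 6  ⇒  p = 1/3.
At equilibrium Bob is indifferent across columns, so Bob's payoff equals the payoff from Right: (1/3)·1 + (2/3)·5 = 11/3.

11/3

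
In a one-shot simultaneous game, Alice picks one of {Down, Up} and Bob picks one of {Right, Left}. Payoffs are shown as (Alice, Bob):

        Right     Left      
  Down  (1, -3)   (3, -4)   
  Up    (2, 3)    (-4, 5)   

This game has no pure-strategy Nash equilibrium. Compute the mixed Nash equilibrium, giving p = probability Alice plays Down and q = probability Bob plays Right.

For Bob to be willing to mix, Bob must be indifferent between Right and Left, which pins down Alice's mix.
  Bob's payoff to Right: p·(-3) + (1−p)·3 = -6p + 3
  Bob's payoff to Left: p·(-4) + (1−p)·5 = -9p + 5
  -6p + 3 = -9p + 5  ⇒  3p = 2  ⇒  p = 2/3.
For Alice to be willing to mix, Alice must be indifferent between Down and Up, which pins down Bob's mix.
  Alice's expected payoff from Down: q·1 + (1−q)·3 = -2q + 3
  Alice's expected payoff from Up: q·2 + (1−q)·(-4) = 6q - 4
  -2q + 3 = 6q - 4  ⇒  -8q = -7  ⇒  q = 7/8.

p = 2/3, q = 7/8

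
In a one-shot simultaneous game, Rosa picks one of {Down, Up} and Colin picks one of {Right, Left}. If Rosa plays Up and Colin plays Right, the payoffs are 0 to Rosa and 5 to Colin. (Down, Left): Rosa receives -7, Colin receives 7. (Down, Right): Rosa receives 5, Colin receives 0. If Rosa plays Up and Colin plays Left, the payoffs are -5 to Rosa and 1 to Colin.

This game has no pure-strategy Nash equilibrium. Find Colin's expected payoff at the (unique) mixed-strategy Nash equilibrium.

Set Colin's expected payoff from Right equal to that from Left:
  Colin's expected payoff from Right: p·0 + (1−p)·5 = -5p + 5
  Colin's expected payoff from Left: p·7 + (1−p)·1 = 6p + 1
  -5p + 5 = 6p + 1  ⇒  -11p = -4  ⇒  p = 4/11.
At equilibrium Colin is indifferent across columns, so Colin's payoff equals the payoff from Right: (4/11)·0 + (7/11)·5 = 35/11.

35/11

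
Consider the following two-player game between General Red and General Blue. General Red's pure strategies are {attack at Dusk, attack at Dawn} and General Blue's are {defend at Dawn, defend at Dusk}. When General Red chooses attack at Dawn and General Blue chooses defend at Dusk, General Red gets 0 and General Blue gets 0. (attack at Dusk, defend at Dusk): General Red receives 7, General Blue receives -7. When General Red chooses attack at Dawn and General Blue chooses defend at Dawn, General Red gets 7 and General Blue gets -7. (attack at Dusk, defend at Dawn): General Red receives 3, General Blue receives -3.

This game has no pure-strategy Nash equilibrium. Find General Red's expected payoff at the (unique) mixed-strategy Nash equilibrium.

49/11

General Red's indifference between attack at Dusk and attack at Dawn determines General Blue's mixing probability q:
  General Red's payoff to attack at Dusk: q·3 + (1−q)·7 = -4q + 7
  General Red's payoff to attack at Dawn: q·7 + (1−q)·0 = 7q
  -4q + 7 = 7q  ⇒  -11q = -7  ⇒  q = 7/11.
At equilibrium General Red is indifferent across rows, so General Red's payoff equals the payoff from attack at Dusk: (7/11)·3 + (4/11)·7 = 49/11.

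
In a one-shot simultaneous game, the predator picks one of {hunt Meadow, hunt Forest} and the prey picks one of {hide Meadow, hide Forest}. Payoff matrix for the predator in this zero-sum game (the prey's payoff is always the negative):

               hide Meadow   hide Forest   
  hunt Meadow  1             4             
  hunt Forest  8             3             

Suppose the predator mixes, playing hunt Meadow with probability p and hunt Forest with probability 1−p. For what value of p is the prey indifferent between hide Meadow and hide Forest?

p = 5/8

The prey's indifference between hide Meadow and hide Forest determines the predator's mixing probability p:
  the prey's payoff from hide Meadow: p·(-1) + (1−p)·(-8) = 7p - 8
  the prey's payoff from hide Forest: p·(-4) + (1−p)·(-3) = -p - 3
  7p - 8 = -p - 3  ⇒  8p = 5  ⇒  p = 5/8.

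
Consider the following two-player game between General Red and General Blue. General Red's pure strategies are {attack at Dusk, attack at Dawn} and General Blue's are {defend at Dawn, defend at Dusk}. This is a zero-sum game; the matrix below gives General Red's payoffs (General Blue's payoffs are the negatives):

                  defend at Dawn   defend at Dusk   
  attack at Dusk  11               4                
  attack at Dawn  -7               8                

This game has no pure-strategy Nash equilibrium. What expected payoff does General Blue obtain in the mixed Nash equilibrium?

General Blue's indifference between defend at Dawn and defend at Dusk determines General Red's mixing probability p:
  General Blue's payoff from defend at Dawn: p·(-11) + (1−p)·7 = -18p + 7
  General Blue's payoff from defend at Dusk: p·(-4) + (1−p)·(-8) = 4p - 8
  -18p + 7 = 4p - 8  ⇒  -22p = -15  ⇒  p = 15/22.
At equilibrium General Blue is indifferent across columns, so General Blue's payoff equals the payoff from defend at Dawn: (15/22)·(-11) + (7/22)·7 = -58/11.

-58/11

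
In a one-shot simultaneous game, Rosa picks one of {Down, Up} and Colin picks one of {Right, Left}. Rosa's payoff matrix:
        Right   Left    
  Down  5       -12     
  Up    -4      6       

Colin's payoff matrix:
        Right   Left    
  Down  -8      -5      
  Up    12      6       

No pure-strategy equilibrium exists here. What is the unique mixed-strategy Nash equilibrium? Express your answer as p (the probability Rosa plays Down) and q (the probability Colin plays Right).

p = 2/3, q = 2/3

Set Colin's expected payoff from Right equal to that from Left:
  Colin's payoff to Right: p·(-8) + (1−p)·12 = -20p + 12
  Colin's payoff to Left: p·(-5) + (1−p)·6 = -11p + 6
  -20p + 12 = -11p + 6  ⇒  -9p = -6  ⇒  p = 2/3.
For Rosa to be willing to mix, Rosa must be indifferent between Down and Up, which pins down Colin's mix.
  Rosa's expected payoff from Down: q·5 + (1−q)·(-12) = 17q - 12
  Rosa's expected payoff from Up: q·(-4) + (1−q)·6 = -10q + 6
  17q - 12 = -10q + 6  ⇒  27q = 18  ⇒  q = 2/3.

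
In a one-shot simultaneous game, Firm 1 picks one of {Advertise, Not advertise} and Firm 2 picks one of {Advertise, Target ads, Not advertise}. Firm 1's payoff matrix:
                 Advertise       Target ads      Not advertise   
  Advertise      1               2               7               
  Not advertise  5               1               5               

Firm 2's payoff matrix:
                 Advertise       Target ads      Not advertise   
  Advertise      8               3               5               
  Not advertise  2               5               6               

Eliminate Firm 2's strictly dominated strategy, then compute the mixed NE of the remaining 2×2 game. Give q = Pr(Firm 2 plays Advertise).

q = 1/3

Firm 2's strategy Target ads is strictly dominated by Not advertise: 5 > 3 and 6 > 5. Eliminate Target ads.
Firm 2's mix must leave Firm 1 indifferent between Advertise and Not advertise.
  Firm 1's expected payoff from Advertise: q·1 + (1−q)·7 = -6q + 7
  Firm 1's expected payoff from Not advertise: q·5 + (1−q)·5 = 5
  -6q + 7 = 5  ⇒  -6q = -2  ⇒  q = 1/3.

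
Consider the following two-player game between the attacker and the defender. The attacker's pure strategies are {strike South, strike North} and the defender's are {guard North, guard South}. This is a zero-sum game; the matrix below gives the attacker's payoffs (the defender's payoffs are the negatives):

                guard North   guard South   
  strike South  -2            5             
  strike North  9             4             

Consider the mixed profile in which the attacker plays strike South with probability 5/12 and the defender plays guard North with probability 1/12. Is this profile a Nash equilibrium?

Check the defender's indifference given the attacker's mix p = 5/12:
  payoff from guard North = -53/12; payoff from guard South = -53/12 — equal.
Check the attacker's indifference given the defender's mix q = 1/12:
  payoff from strike South = 53/12; payoff from strike North = 53/12 — equal.
Both players are indifferent, so neither can profitably deviate.

Yes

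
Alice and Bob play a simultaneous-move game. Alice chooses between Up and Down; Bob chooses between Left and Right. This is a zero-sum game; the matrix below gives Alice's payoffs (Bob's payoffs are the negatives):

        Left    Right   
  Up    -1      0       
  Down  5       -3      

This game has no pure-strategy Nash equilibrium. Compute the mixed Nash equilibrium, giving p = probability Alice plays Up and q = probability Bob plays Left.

p = 8/9, q = 1/3

For Bob to be willing to mix, Bob must be indifferent between Left and Right, which pins down Alice's mix.
  Bob's expected payoff from Left: p·1 + (1−p)·(-5) = 6p - 5
  Bob's expected payoff from Right: p·0 + (1−p)·3 = -3p + 3
  6p - 5 = -3p + 3  ⇒  9p = 8  ⇒  p = 8/9.
Alice's indifference between Up and Down determines Bob's mixing probability q:
  Alice's expected payoff from Up: q·(-1) + (1−q)·0 = -q
  Alice's expected payoff from Down: q·5 + (1−q)·(-3) = 8q - 3
  -q = 8q - 3  ⇒  -9q = -3  ⇒  q = 1/3.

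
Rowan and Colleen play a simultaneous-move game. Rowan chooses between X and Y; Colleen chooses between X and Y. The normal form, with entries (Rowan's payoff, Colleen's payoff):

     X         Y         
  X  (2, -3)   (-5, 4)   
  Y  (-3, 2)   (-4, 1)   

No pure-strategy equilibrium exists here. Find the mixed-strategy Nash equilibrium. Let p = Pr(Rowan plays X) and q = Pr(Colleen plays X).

p = 1/8, q = 1/6

Rowan's mix must leave Colleen indifferent between X and Y.
  Colleen's expected payoff from X: p·(-3) + (1−p)·2 = -5p + 2
  Colleen's expected payoff from Y: p·4 + (1−p)·1 = 3p + 1
  -5p + 2 = 3p + 1  ⇒  -8p = -1  ⇒  p = 1/8.
Set Rowan's expected payoff from X equal to that from Y:
  Rowan's payoff to X: q·2 + (1−q)·(-5) = 7q - 5
  Rowan's payoff to Y: q·(-3) + (1−q)·(-4) = q - 4
  7q - 5 = q - 4  ⇒  6q = 1  ⇒  q = 1/6.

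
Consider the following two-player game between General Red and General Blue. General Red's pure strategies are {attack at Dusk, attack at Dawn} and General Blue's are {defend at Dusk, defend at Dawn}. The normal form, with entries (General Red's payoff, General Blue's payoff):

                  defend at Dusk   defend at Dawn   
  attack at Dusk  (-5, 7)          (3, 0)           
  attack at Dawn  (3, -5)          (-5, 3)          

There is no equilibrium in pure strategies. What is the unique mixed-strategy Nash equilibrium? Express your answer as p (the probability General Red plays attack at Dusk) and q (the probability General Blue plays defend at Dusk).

p = 8/15, q = 1/2

Set General Blue's expected payoff from defend at Dusk equal to that from defend at Dawn:
  General Blue's expected payoff from defend at Dusk: p·7 + (1−p)·(-5) = 12p - 5
  General Blue's expected payoff from defend at Dawn: p·0 + (1−p)·3 = -3p + 3
  12p - 5 = -3p + 3  ⇒  15p = 8  ⇒  p = 8/15.
In a mixed equilibrium General Red is indifferent between attack at Dusk and attack at Dawn; this condition fixes q.
  General Red's payoff to attack at Dusk: q·(-5) + (1−q)·3 = -8q + 3
  General Red's payoff to attack at Dawn: q·3 + (1−q)·(-5) = 8q - 5
  -8q + 3 = 8q - 5  ⇒  -16q = -8  ⇒  q = 1/2.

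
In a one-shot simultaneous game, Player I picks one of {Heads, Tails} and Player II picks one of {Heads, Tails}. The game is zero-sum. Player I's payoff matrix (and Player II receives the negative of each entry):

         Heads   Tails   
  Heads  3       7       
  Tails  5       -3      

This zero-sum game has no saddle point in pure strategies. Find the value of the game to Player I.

Set Player I's expected payoff from Heads equal to that from Tails:
  Player I's payoff to Heads: q·3 + (1−q)·7 = -4q + 7
  Player I's payoff to Tails: q·5 + (1−q)·(-3) = 8q - 3
  -4q + 7 = 8q - 3  ⇒  -12q = -10  ⇒  q = 5/6.
The value is Player I's expected payoff against this mix (using Heads): (5/6)·3 + (1/6)·7 = 11/3.

v = 11/3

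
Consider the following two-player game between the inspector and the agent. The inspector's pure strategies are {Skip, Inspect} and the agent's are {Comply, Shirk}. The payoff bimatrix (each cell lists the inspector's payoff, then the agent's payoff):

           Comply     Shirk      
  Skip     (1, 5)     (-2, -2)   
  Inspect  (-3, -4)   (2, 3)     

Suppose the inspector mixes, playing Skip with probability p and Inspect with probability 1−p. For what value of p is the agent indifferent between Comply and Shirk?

p = 1/2

For the agent to be willing to mix, the agent must be indifferent between Comply and Shirk, which pins down the inspector's mix.
  the agent's payoff to Comply: p·5 + (1−p)·(-4) = 9p - 4
  the agent's payoff to Shirk: p·(-2) + (1−p)·3 = -5p + 3
  9p - 4 = -5p + 3  ⇒  14p = 7  ⇒  p = 1/2.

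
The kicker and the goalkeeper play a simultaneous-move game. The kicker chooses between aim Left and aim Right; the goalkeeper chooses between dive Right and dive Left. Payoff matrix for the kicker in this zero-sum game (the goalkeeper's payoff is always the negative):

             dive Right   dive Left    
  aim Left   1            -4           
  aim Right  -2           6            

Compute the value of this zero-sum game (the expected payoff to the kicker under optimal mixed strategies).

v = -2/13

The goalkeeper's mix must leave the kicker indifferent between aim Left and aim Right.
  the kicker's expected payoff from aim Left: q·1 + (1−q)·(-4) = 5q - 4
  the kicker's expected payoff from aim Right: q·(-2) + (1−q)·6 = -8q + 6
  5q - 4 = -8q + 6  ⇒  13q = 10  ⇒  q = 10/13.
The value is the kicker's expected payoff against this mix (using aim Left): (10/13)·1 + (3/13)·(-4) = -2/13.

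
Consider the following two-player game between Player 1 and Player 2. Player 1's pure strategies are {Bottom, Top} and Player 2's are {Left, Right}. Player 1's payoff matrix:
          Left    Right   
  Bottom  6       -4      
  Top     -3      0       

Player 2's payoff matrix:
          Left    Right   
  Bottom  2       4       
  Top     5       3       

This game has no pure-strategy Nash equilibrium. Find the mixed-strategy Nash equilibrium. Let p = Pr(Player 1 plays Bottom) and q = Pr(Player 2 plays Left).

p = 1/2, q = 4/13

In a mixed equilibrium Player 2 is indifferent between Left and Right; this condition fixes p.
  Player 2's payoff to Left: p·2 + (1−p)·5 = -3p + 5
  Player 2's payoff to Right: p·4 + (1−p)·3 = p + 3
  -3p + 5 = p + 3  ⇒  -4p = -2  ⇒  p = 1/2.
Player 2's mix must leave Player 1 indifferent between Bottom and Top.
  Player 1's expected payoff from Bottom: q·6 + (1−q)·(-4) = 10q - 4
  Player 1's expected payoff from Top: q·(-3) + (1−q)·0 = -3q
  10q - 4 = -3q  ⇒  13q = 4  ⇒  q = 4/13.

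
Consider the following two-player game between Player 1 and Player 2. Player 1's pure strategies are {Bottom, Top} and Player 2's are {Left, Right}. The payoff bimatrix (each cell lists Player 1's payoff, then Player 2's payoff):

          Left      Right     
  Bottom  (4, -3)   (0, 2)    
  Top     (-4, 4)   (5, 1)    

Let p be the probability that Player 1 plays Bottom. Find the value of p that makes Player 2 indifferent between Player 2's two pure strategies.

Player 2's indifference between Left and Right determines Player 1's mixing probability p:
  Player 2's payoff from Left: p·(-3) + (1−p)·4 = -7p + 4
  Player 2's payoff from Right: p·2 + (1−p)·1 = p + 1
  -7p + 4 = p + 1  ⇒  -8p = -3  ⇒  p = 3/8.

p = 3/8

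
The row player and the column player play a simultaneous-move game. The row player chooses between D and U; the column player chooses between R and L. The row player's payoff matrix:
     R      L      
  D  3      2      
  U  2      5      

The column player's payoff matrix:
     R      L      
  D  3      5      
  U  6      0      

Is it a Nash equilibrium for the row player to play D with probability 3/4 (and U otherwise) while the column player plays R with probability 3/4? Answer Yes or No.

Yes

Check the column player's indifference given the row player's mix p = 3/4:
  payoff from R = 15/4; payoff from L = 15/4 — equal.
Check the row player's indifference given the column player's mix q = 3/4:
  payoff from D = 11/4; payoff from U = 11/4 — equal.
Both players are indifferent, so neither can profitably deviate.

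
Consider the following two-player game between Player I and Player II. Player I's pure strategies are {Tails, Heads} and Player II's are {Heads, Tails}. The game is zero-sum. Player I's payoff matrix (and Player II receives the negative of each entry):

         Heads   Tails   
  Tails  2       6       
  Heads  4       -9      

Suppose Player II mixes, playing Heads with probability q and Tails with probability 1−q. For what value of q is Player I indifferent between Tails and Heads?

q = 15/17

Set Player I's expected payoff from Tails equal to that from Heads:
  Player I's payoff from Tails: q·2 + (1−q)·6 = -4q + 6
  Player I's payoff from Heads: q·4 + (1−q)·(-9) = 13q - 9
  -4q + 6 = 13q - 9  ⇒  -17q = -15  ⇒  q = 15/17.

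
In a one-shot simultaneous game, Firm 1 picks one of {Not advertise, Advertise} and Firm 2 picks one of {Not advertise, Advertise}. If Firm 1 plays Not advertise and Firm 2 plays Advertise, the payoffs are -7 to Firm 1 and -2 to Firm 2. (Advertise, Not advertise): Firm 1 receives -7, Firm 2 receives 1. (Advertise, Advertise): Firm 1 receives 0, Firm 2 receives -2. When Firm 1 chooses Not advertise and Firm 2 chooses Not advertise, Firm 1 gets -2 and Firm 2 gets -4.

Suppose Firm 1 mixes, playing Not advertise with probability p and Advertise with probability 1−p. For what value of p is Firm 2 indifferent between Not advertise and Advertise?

For Firm 2 to be willing to mix, Firm 2 must be indifferent between Not advertise and Advertise, which pins down Firm 1's mix.
  Firm 2's expected payoff from Not advertise: p·(-4) + (1−p)·1 = -5p + 1
  Firm 2's expected payoff from Advertise: p·(-2) + (1−p)·(-2) = -2
  -5p + 1 = -2  ⇒  -5p = -3  ⇒  p = 3/5.

p = 3/5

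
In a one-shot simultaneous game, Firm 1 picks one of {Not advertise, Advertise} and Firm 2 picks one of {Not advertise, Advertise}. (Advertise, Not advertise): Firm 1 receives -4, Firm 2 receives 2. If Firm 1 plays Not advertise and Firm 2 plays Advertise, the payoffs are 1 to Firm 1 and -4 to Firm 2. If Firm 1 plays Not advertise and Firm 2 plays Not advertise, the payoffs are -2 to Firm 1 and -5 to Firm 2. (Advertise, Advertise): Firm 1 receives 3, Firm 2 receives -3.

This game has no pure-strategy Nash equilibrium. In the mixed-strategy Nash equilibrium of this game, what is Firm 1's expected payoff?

For Firm 1 to be willing to mix, Firm 1 must be indifferent between Not advertise and Advertise, which pins down Firm 2's mix.
  Firm 1's payoff from Not advertise: q·(-2) + (1−q)·1 = -3q + 1
  Firm 1's payoff from Advertise: q·(-4) + (1−q)·3 = -7q + 3
  -3q + 1 = -7q + 3  ⇒  4q = 2  ⇒  q = 1/2.
At equilibrium Firm 1 is indifferent across rows, so Firm 1's payoff equals the payoff from Not advertise: (1/2)·(-2) + (1/2)·1 = -1/2.

-1/2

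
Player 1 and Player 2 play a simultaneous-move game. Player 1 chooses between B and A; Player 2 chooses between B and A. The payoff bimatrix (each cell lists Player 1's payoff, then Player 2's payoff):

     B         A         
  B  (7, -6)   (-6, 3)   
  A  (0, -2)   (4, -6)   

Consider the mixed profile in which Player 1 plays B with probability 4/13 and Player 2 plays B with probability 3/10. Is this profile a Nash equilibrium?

Given Player 2's mix q = 3/10, Player 1's payoff from B is -21/10 but from A is 14/5. Player 1 strictly prefers A, so Player 1 would not mix.
So the proposed profile is not a Nash equilibrium.

No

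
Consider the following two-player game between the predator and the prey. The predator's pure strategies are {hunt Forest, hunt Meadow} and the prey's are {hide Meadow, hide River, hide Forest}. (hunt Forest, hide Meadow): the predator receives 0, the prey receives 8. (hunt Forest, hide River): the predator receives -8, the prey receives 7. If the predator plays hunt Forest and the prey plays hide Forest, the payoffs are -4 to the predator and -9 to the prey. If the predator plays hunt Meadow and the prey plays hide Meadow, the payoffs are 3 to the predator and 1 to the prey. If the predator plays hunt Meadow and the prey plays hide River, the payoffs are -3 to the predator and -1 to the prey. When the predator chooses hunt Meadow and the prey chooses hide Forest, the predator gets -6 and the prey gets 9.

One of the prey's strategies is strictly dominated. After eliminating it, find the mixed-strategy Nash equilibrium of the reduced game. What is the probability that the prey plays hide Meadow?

q = 2/5

The prey's strategy hide River is strictly dominated by hide Meadow: 8 > 7 and 1 > -1. Eliminate hide River.
In a mixed equilibrium the predator is indifferent between hunt Forest and hunt Meadow; this condition fixes q.
  the predator's payoff from hunt Forest: q·0 + (1−q)·(-4) = 4q - 4
  the predator's payoff from hunt Meadow: q·3 + (1−q)·(-6) = 9q - 6
  4q - 4 = 9q - 6  ⇒  -5q = -2  ⇒  q = 2/5.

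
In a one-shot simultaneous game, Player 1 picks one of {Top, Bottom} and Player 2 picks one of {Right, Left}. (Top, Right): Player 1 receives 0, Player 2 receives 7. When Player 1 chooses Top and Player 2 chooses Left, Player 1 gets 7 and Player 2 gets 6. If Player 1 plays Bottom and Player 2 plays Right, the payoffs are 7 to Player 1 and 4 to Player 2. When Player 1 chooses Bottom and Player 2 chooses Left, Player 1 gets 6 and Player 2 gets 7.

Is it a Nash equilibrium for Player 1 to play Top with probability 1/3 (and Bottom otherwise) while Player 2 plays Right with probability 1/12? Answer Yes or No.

Given Player 1's mix p = 1/3, Player 2's payoff from Right is 5 but from Left is 20/3. Player 2 strictly prefers Left, so Player 2 would not mix.
So the proposed profile is not a Nash equilibrium.

No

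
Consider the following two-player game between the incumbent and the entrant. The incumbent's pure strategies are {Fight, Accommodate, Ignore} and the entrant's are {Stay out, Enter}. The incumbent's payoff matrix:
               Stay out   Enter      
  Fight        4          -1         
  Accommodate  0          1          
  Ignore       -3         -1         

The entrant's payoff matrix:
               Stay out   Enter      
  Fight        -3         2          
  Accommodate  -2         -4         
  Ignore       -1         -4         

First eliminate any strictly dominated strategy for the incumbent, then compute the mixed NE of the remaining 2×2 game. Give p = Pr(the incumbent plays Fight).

The incumbent's strategy Ignore is strictly dominated by Accommodate: 0 > -3 and 1 > -1. Eliminate Ignore.
The entrant's indifference between Stay out and Enter determines the incumbent's mixing probability p:
  the entrant's payoff from Stay out: p·(-3) + (1−p)·(-2) = -p - 2
  the entrant's payoff from Enter: p·2 + (1−p)·(-4) = 6p - 4
  -p - 2 = 6p - 4  ⇒  -7p = -2  ⇒  p = 2/7.

p = 2/7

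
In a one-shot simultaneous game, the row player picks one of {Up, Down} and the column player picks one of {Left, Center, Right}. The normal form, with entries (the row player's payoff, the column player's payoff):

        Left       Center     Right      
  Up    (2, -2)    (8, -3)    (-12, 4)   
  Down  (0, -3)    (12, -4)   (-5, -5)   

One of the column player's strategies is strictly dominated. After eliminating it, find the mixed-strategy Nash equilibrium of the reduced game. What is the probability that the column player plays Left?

The column player's strategy Center is strictly dominated by Left: -2 > -3 and -3 > -4. Eliminate Center.
The column player's mix must leave the row player indifferent between Up and Down.
  the row player's payoff from Up: q·2 + (1−q)·(-12) = 14q - 12
  the row player's payoff from Down: q·0 + (1−q)·(-5) = 5q - 5
  14q - 12 = 5q - 5  ⇒  9q = 7  ⇒  q = 7/9.

q = 7/9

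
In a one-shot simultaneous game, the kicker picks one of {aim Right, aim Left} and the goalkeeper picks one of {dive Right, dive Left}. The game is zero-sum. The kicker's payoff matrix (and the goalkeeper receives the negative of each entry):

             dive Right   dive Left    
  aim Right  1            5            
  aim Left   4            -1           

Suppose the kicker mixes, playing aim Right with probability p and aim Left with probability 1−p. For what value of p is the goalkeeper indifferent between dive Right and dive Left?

In a mixed equilibrium the goalkeeper is indifferent between dive Right and dive Left; this condition fixes p.
  the goalkeeper's expected payoff from dive Right: p·(-1) + (1−p)·(-4) = 3p - 4
  the goalkeeper's expected payoff from dive Left: p·(-5) + (1−p)·1 = -6p + 1
  3p - 4 = -6p + 1  ⇒  9p = 5  ⇒  p = 5/9.

p = 5/9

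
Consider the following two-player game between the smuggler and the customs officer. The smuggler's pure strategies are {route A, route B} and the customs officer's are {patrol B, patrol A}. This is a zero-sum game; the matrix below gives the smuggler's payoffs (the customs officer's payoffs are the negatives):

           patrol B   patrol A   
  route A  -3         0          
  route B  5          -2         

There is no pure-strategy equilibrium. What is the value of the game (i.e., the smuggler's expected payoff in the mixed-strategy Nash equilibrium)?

v = -3/5

The smuggler's indifference between route A and route B determines the customs officer's mixing probability q:
  the smuggler's expected payoff from route A: q·(-3) + (1−q)·0 = -3q
  the smuggler's expected payoff from route B: q·5 + (1−q)·(-2) = 7q - 2
  -3q = 7q - 2  ⇒  -10q = -2  ⇒  q = 1/5.
The value is the smuggler's expected payoff against this mix (using route A): (1/5)·(-3) + (4/5)·0 = -3/5.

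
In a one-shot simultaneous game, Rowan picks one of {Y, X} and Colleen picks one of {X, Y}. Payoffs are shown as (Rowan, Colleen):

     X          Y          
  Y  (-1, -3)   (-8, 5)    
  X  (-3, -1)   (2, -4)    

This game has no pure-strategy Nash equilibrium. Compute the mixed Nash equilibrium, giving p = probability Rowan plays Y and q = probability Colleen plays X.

p = 3/11, q = 5/6

Colleen's indifference between X and Y determines Rowan's mixing probability p:
  Colleen's expected payoff from X: p·(-3) + (1−p)·(-1) = -2p - 1
  Colleen's expected payoff from Y: p·5 + (1−p)·(-4) = 9p - 4
  -2p - 1 = 9p - 4  ⇒  -11p = -3  ⇒  p = 3/11.
Colleen's mix must leave Rowan indifferent between Y and X.
  Rowan's payoff to Y: q·(-1) + (1−q)·(-8) = 7q - 8
  Rowan's payoff to X: q·(-3) + (1−q)·2 = -5q + 2
  7q - 8 = -5q + 2  ⇒  12q = 10  ⇒  q = 5/6.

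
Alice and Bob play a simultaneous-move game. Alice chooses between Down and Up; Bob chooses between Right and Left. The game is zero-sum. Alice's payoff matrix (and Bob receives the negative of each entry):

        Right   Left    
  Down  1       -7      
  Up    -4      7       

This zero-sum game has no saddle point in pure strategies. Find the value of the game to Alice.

v = -21/19

Bob's mix must leave Alice indifferent between Down and Up.
  Alice's expected payoff from Down: q·1 + (1−q)·(-7) = 8q - 7
  Alice's expected payoff from Up: q·(-4) + (1−q)·7 = -11q + 7
  8q - 7 = -11q + 7  ⇒  19q = 14  ⇒  q = 14/19.
The value is Alice's expected payoff against this mix (using Down): (14/19)·1 + (5/19)·(-7) = -21/19.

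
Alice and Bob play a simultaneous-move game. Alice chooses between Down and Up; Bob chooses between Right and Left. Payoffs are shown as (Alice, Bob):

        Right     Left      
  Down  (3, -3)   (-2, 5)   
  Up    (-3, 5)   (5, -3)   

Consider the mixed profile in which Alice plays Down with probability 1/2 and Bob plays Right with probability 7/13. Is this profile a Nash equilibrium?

Check Bob's indifference given Alice's mix p = 1/2:
  payoff from Right = 1; payoff from Left = 1 — equal.
Check Alice's indifference given Bob's mix q = 7/13:
  payoff from Down = 9/13; payoff from Up = 9/13 — equal.
Both players are indifferent, so neither can profitably deviate.

Yes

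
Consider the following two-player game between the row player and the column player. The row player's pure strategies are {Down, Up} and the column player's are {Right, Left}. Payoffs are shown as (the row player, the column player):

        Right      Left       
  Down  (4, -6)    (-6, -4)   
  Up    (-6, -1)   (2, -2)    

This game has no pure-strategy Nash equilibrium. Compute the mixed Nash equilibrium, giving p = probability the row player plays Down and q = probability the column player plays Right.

The column player's indifference between Right and Left determines the row player's mixing probability p:
  the column player's payoff from Right: p·(-6) + (1−p)·(-1) = -5p - 1
  the column player's payoff from Left: p·(-4) + (1−p)·(-2) = -2p - 2
  -5p - 1 = -2p - 2  ⇒  -3p = -1  ⇒  p = 1/3.
The column player's mix must leave the row player indifferent between Down and Up.
  the row player's payoff from Down: q·4 + (1−q)·(-6) = 10q - 6
  the row player's payoff from Up: q·(-6) + (1−q)·2 = -8q + 2
  10q - 6 = -8q + 2  ⇒  18q = 8  ⇒  q = 4/9.

p = 1/3, q = 4/9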